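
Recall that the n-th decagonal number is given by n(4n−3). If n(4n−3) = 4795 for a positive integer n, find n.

Set n(4n−3) = 4795, giving 4n² − 3n − 4795 = 0.
The discriminant is 9 + 16·4795 = 76729, and √76729 = 277.
So n = (3 + 277) / 8 = 280/8 = 35.
Check: 35·(4·35 − 3) = 4795. ✓

35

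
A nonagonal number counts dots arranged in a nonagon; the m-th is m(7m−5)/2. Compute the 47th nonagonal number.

The 47th nonagonal number is n(7n−5)/2 with n = 47.
47·(7·47 − 5)/2 = 47·324/2 = 47·162 = 7614.

7614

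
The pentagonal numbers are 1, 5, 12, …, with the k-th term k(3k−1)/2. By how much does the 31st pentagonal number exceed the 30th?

Consecutive pentagonal numbers differ by 3n − 2: here 3·31 − 2 = 91.

91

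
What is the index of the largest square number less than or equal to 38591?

Solve n² ≤ 38591 for integer n.
n = 196 gives 38416 ≤ 38591, while n = 197 gives 38809 > 38591; so the answer is index 196.

196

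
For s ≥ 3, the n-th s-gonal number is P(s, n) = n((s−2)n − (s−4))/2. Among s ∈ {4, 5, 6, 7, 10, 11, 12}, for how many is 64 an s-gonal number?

2

s = 4: P(4, 8) = 64. ✓
s = 5: P(5, 6) = 51 and P(5, 7) = 70; 64 is not s-gonal.
s = 6: P(6, 5) = 45 and P(6, 6) = 66; 64 is not s-gonal.
s = 7: P(7, 5) = 55 and P(7, 6) = 81; 64 is not s-gonal.
s = 10: P(10, 4) = 52 and P(10, 5) = 85; 64 is not s-gonal.
s = 11: P(11, 4) = 58 and P(11, 5) = 95; 64 is not s-gonal.
s = 12: P(12, 4) = 64. ✓
Hits: s ∈ {4, 12} → 2.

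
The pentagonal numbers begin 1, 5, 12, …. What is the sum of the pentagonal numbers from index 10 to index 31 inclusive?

14971

Σ i(3i−1)/2 = (3Σi² − Σi) / 2 over i = 10..31.
Σi = 496 − 45 = 451 and Σi² = 10416 − 285 = 10131.
(3·10131 − 1·451) / 2 = 29942/2 = 14971.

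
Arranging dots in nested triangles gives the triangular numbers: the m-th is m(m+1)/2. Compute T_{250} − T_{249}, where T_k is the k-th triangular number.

Consecutive triangular numbers differ by n: T_{250} − T_{249} = 250.

250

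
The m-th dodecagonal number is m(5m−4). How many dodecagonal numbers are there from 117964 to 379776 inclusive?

The n-th dodecagonal number is n(5n−4).
Smallest index with value ≥ 117964: n = 154 (giving 117964).
Largest index with value ≤ 379776: n = 276 (giving 379776).
Indices 154 through 276: 123 terms.

123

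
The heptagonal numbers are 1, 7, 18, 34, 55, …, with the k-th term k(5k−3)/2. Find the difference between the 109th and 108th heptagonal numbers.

541

Consecutive heptagonal numbers differ by 5n − 4: here 5·109 − 4 = 541.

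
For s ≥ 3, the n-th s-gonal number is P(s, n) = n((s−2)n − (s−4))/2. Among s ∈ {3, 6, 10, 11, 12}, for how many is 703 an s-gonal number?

2

s = 3: P(3, 37) = 703. ✓
s = 6: P(6, 19) = 703. ✓
s = 10: P(10, 13) = 637 and P(10, 14) = 742; 703 is not s-gonal.
s = 11: P(11, 12) = 606 and P(11, 13) = 715; 703 is not s-gonal.
s = 12: P(12, 12) = 672 and P(12, 13) = 793; 703 is not s-gonal.
Hits: s ∈ {3, 6} → 2.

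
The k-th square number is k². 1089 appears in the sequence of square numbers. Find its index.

33

We need n² = 1089, so n = √1089 = 33.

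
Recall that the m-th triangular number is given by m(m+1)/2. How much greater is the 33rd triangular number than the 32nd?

Consecutive triangular numbers differ by n: T_{33} − T_{32} = 33.

33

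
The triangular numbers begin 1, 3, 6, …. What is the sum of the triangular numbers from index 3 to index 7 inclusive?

80

Σ i(i+1)/2 = (Σi² + Σi) / 2 over i = 3..7.
Σi = 28 − 3 = 25 and Σi² = 140 − 5 = 135.
(1·135 + 1·25) / 2 = 160/2 = 80.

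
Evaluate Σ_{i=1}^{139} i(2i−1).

Σ i(2i−1) = 2Σi² − Σi over i = 1..139.
Σi = 9730 and Σi² = 904890.
2·904890 − 1·9730 = 1800050.

1800050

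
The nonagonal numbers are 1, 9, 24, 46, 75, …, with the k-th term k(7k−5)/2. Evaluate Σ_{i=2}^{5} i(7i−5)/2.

Σ i(7i−5)/2 = (7Σi² − 5Σi) / 2 over i = 2..5.
Σi = 15 − 1 = 14 and Σi² = 55 − 1 = 54.
(7·54 − 5·14) / 2 = 308/2 = 154.

154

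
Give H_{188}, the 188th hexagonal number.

The 188th hexagonal number is n(2n−1) with n = 188.
188·(2·188 − 1) = 188·375 = 70500.

70500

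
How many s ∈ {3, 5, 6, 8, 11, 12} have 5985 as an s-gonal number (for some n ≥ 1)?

s = 3: P(3, 108) = 5886 and P(3, 109) = 5995; 5985 is not s-gonal.
s = 5: P(5, 63) = 5922 and P(5, 64) = 6112; 5985 is not s-gonal.
s = 6: P(6, 54) = 5778 and P(6, 55) = 5995; 5985 is not s-gonal.
s = 8: P(8, 45) = 5985. ✓
s = 11: P(11, 36) = 5706 and P(11, 37) = 6031; 5985 is not s-gonal.
s = 12: P(12, 35) = 5985. ✓
Hits: s ∈ {8, 12} → 2.

2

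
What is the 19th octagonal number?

The 19th octagonal number is n(3n−2) with n = 19.
19·(3·19 − 2) = 19·55 = 1045.

1045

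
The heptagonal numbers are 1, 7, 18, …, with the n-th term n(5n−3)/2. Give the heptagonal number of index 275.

188650

The 275th heptagonal number is n(5n−3)/2 with n = 275.
275·(5·275 − 3)/2 = 275·1372/2 = 275·686 = 188650.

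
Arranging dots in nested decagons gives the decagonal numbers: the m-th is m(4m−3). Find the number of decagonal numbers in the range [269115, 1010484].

243

The n-th decagonal number is n(4n−3).
Smallest index with value ≥ 269115: n = 260 (giving 269620).
Largest index with value ≤ 1010484: n = 502 (giving 1006510).
Indices 260 through 502: 243 terms.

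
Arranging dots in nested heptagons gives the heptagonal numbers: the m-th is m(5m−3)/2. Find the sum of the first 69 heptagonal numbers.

276115

Σ i(5i−3)/2 = (5Σi² − 3Σi) / 2 over i = 1..69.
Σi = 2415 and Σi² = 111895.
(5·111895 − 3·2415) / 2 = 552230/2 = 276115.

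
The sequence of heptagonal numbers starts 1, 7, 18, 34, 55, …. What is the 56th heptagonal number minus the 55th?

276

Consecutive heptagonal numbers differ by 5n − 4: here 5·56 − 4 = 276.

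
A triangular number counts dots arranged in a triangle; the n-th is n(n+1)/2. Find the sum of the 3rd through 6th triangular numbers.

Σ i(i+1)/2 = (Σi² + Σi) / 2 over i = 3..6.
Σi = 21 − 3 = 18 and Σi² = 91 − 5 = 86.
(1·86 + 1·18) / 2 = 104/2 = 52.

52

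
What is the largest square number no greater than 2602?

Solve n² ≤ 2602 for integer n.
n = 51 gives 2601 ≤ 2602, while n = 52 gives 2704 > 2602; so the answer is 2601.

2601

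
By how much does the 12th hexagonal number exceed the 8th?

156

12·(2·12 − 1) = 276 and 8·(2·8 − 1) = 120.
Difference: 276 − 120 = 156.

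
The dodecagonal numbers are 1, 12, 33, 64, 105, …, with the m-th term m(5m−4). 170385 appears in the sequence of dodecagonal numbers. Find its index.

185

Set n(5n−4) = 170385, giving 5n² − 4n − 170385 = 0.
So n = (4 + 1846) / 10 = 1850/10 = 185.
Check: 185·(5·185 − 4) = 170385. ✓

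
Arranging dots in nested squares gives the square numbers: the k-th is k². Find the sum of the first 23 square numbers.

Σ_{i=1}^{23} i² = 23·24·47/6 = 4324.

4324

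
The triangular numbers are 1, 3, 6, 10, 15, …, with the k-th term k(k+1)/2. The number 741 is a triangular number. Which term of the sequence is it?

38

Set n(n+1)/2 = 741, giving n² + n − 1482 = 0.
So n = (-1 + 77) / 2 = 76/2 = 38.
Check: 38·39/2 = 741. ✓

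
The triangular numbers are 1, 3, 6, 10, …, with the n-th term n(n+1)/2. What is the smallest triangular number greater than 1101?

1128

Solve n(n+1)/2 > 1101 for integer n.
The largest n with value ≤ 1101 is 46 (since 1081 ≤ 1101 < 1128), so the first above is n = 47, value 1128.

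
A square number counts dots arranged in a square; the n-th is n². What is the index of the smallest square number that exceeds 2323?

49

Solve n² > 2323 for integer n.
The largest n with value ≤ 2323 is 48 (since 2304 ≤ 2323 < 2401), so the first above is n = 49, value 2401.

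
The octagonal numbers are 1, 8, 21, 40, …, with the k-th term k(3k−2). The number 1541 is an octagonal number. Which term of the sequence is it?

Set n(3n−2) = 1541, giving 3n² − 2n − 1541 = 0.
The discriminant is 4 + 12·1541 = 18496, and √18496 = 136.
So n = (2 + 136) / 6 = 138/6 = 23.

23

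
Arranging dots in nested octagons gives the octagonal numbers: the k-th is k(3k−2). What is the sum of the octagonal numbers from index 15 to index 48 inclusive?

108885

Σ i(3i−2) = 3Σi² − 2Σi over i = 15..48.
Σi = 1176 − 105 = 1071 and Σi² = 38024 − 1015 = 37009.
3·37009 − 2·1071 = 108885.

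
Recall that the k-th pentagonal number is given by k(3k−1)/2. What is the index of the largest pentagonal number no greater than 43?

Solve n(3n−1)/2 ≤ 43 for integer n.
n = 5 gives 35 ≤ 43, while n = 6 gives 51 > 43; so the answer is index 5.

5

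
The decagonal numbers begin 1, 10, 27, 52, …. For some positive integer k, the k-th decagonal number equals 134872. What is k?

Set n(4n−3) = 134872, giving 4n² − 3n − 134872 = 0.
The discriminant is 9 + 16·134872 = 2157961, and √2157961 = 1469.
So n = (3 + 1469) / 8 = 1472/8 = 184.
Check: 184·(4·184 − 3) = 134872. ✓

184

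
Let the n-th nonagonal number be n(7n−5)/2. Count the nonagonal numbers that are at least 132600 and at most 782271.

The n-th nonagonal number is n(7n−5)/2.
Smallest index with value ≥ 132600: n = 195 (giving 132600).
Largest index with value ≤ 782271: n = 473 (giving 781869).
Indices 195 through 473: 279 terms.

279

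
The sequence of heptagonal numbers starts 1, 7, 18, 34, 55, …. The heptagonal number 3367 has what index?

Set n(5n−3)/2 = 3367, giving 5n² − 3n − 6734 = 0.
So n = (3 + 367) / 10 = 370/10 = 37.
Check: 37·(5·37 − 3)/2 = 3367. ✓

37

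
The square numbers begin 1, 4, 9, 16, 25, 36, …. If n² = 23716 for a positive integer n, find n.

154

We need n² = 23716, so n = √23716 = 154.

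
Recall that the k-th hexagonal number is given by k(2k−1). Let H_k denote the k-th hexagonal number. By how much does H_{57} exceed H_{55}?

57·(2·57 − 1) = 6441 and 55·(2·55 − 1) = 5995.
Difference: 6441 − 5995 = 446.

446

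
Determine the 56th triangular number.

1596

The 56th triangular number is n(n+1)/2 with n = 56.
56·57/2 = 3192/2 = 1596.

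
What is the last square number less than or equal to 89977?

Solve n² ≤ 89977 for integer n.
n = 299 gives 89401 ≤ 89977, while n = 300 gives 90000 > 89977; so the answer is 89401.

89401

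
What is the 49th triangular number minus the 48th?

49

Consecutive triangular numbers differ by n: T_{49} − T_{48} = 49.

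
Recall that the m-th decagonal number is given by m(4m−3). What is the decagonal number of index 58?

13282

The 58th decagonal number is n(4n−3) with n = 58.
58·(4·58 − 3) = 58·229 = 13282.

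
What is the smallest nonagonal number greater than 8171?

Solve n(7n−5)/2 > 8171 for integer n.
The largest n with value ≤ 8171 is 48 (since 7944 ≤ 8171 < 8281), so the first above is n = 49, value 8281.

8281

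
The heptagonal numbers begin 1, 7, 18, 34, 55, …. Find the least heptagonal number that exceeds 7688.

7756

Solve n(5n−3)/2 > 7688 for integer n.
The largest n with value ≤ 7688 is 55 (since 7480 ≤ 7688 < 7756), so the first above is n = 56, value 7756.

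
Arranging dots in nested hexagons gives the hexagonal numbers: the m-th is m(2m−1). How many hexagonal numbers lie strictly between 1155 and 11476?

The n-th hexagonal number is n(2n−1).
Smallest index with value > 1155: n = 25 (giving 1225).
Largest index with value < 11476: n = 75 (giving 11175).
Indices 25 through 75: 51 terms.

51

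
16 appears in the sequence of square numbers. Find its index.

We need n² = 16, so n = √16 = 4.

4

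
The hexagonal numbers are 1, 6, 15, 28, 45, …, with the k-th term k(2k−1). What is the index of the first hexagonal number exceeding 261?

12

Solve n(2n−1) > 261 for integer n.
The largest n with value ≤ 261 is 11 (since 231 ≤ 261 < 276), so the first above is n = 12, value 276.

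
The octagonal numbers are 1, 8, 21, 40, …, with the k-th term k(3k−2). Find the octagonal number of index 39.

4485

The 39th octagonal number is n(3n−2) with n = 39.
39·(3·39 − 2) = 39·115 = 4485.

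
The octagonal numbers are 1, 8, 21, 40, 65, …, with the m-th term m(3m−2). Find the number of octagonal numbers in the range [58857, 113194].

The n-th octagonal number is n(3n−2).
Smallest index with value ≥ 58857: n = 141 (giving 59361).
Largest index with value ≤ 113194: n = 194 (giving 112520).
Indices 141 through 194: 54 terms.

54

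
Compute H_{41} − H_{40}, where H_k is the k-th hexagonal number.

Consecutive hexagonal numbers differ by 4n − 3: here 4·41 − 3 = 161.

161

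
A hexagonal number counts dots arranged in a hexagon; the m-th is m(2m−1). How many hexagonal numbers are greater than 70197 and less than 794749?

The n-th hexagonal number is n(2n−1).
Smallest index with value > 70197: n = 188 (giving 70500).
Largest index with value < 794749: n = 630 (giving 793170).
Indices 188 through 630: 443 terms.

443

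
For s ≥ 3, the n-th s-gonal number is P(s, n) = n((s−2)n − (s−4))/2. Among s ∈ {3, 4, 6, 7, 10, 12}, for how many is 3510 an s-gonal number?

1

s = 3: P(3, 83) = 3486 and P(3, 84) = 3570; 3510 is not s-gonal.
s = 4: P(4, 59) = 3481 and P(4, 60) = 3600; 3510 is not s-gonal.
s = 6: P(6, 42) = 3486 and P(6, 43) = 3655; 3510 is not s-gonal.
s = 7: P(7, 37) = 3367 and P(7, 38) = 3553; 3510 is not s-gonal.
s = 10: P(10, 30) = 3510. ✓
s = 12: P(12, 26) = 3276 and P(12, 27) = 3537; 3510 is not s-gonal.
Hits: s ∈ {10} → 1.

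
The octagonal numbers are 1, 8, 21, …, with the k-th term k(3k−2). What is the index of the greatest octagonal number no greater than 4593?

Solve n(3n−2) ≤ 4593 for integer n.
n = 39 gives 4485 ≤ 4593, while n = 40 gives 4720 > 4593; so the answer is index 39.

39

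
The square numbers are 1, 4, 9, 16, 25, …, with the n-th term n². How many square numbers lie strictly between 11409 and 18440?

The n-th square number is n².
Smallest index with value > 11409: n = 107 (giving 11449).
Largest index with value < 18440: n = 135 (giving 18225).
Indices 107 through 135: 29 terms.

29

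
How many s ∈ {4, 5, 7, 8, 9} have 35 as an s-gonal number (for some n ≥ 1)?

s = 4: P(4, 5) = 25 and P(4, 6) = 36; 35 is not s-gonal.
s = 5: P(5, 5) = 35. ✓
s = 7: P(7, 4) = 34 and P(7, 5) = 55; 35 is not s-gonal.
s = 8: P(8, 3) = 21 and P(8, 4) = 40; 35 is not s-gonal.
s = 9: P(9, 3) = 24 and P(9, 4) = 46; 35 is not s-gonal.
Hits: s ∈ {5} → 1.

1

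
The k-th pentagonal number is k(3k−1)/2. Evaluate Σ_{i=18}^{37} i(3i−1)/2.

23410

Σ i(3i−1)/2 = (3Σi² − Σi) / 2 over i = 18..37.
Σi = 703 − 153 = 550 and Σi² = 17575 − 1785 = 15790.
(3·15790 − 1·550) / 2 = 46820/2 = 23410.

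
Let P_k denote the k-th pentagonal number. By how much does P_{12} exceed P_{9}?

12·(3·12 − 1)/2 = 210 and 9·(3·9 − 1)/2 = 117.
Difference: 210 − 117 = 93.

93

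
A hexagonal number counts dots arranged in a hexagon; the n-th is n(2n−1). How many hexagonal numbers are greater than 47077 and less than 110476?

The n-th hexagonal number is n(2n−1).
Smallest index with value > 47077: n = 154 (giving 47278).
Largest index with value < 110476: n = 235 (giving 110215).
Indices 154 through 235: 82 terms.

82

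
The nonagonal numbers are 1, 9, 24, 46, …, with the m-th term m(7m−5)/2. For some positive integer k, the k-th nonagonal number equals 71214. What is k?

Set n(7n−5)/2 = 71214, giving 7n² − 5n − 142428 = 0.
So n = (5 + 1997) / 14 = 2002/14 = 143.

143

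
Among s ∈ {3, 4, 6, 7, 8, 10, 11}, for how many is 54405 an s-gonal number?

s = 3: P(3, 329) = 54285 and P(3, 330) = 54615; 54405 is not s-gonal.
s = 4: P(4, 233) = 54289 and P(4, 234) = 54756; 54405 is not s-gonal.
s = 6: P(6, 165) = 54285 and P(6, 166) = 54946; 54405 is not s-gonal.
s = 7: P(7, 147) = 53802 and P(7, 148) = 54538; 54405 is not s-gonal.
s = 8: P(8, 135) = 54405. ✓
s = 10: P(10, 117) = 54405. ✓
s = 11: P(11, 110) = 54065 and P(11, 111) = 55056; 54405 is not s-gonal.
Hits: s ∈ {8, 10} → 2.

2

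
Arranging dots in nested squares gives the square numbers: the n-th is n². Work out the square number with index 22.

484

22² = 484.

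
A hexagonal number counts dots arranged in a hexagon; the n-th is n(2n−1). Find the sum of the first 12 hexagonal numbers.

1222

Σ i(2i−1) = 2Σi² − Σi over i = 1..12.
Σi = 78 and Σi² = 650.
2·650 − 1·78 = 1222.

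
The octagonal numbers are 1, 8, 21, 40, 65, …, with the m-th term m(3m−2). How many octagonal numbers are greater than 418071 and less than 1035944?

The n-th octagonal number is n(3n−2).
Smallest index with value > 418071: n = 374 (giving 418880).
Largest index with value < 1035944: n = 587 (giving 1032533).
Indices 374 through 587: 214 terms.

214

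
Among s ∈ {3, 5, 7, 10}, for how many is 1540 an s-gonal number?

s = 3: P(3, 55) = 1540. ✓
s = 5: P(5, 32) = 1520 and P(5, 33) = 1617; 1540 is not s-gonal.
s = 7: P(7, 25) = 1525 and P(7, 26) = 1651; 1540 is not s-gonal.
s = 10: P(10, 20) = 1540. ✓
Hits: s ∈ {3, 10} → 2.

2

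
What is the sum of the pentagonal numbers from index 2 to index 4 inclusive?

39

Σ i(3i−1)/2 = (3Σi² − Σi) / 2 over i = 2..4.
Σi = 10 − 1 = 9 and Σi² = 30 − 1 = 29.
(3·29 − 1·9) / 2 = 78/2 = 39.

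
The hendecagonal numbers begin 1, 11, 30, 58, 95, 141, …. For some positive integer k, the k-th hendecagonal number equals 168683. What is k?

Set n(9n−7)/2 = 168683, giving 9n² − 7n − 337366 = 0.
The discriminant is 49 + 72·168683 = 12145225, and √12145225 = 3485.
So n = (7 + 3485) / 18 = 3492/18 = 194.
Check: 194·(9·194 − 7)/2 = 168683. ✓

194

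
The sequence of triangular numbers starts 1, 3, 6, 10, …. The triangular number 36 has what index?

Set n(n+1)/2 = 36, giving n² + n − 72 = 0.
The discriminant is 1 + 8·36 = 289, and √289 = 17.
So n = (-1 + 17) / 2 = 16/2 = 8.

8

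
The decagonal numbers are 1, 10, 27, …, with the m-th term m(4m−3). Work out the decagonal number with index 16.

976

The 16th decagonal number is n(4n−3) with n = 16.
16·(4·16 − 3) = 16·61 = 976.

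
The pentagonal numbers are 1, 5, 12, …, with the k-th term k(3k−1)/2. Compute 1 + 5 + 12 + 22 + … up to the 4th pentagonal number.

Σ i(3i−1)/2 = (3Σi² − Σi) / 2 over i = 1..4.
Σi = 10 and Σi² = 30.
(3·30 − 1·10) / 2 = 80/2 = 40.

40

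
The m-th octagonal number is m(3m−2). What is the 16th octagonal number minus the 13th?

16·(3·16 − 2) = 736 and 13·(3·13 − 2) = 481.
Difference: 736 − 481 = 255.

255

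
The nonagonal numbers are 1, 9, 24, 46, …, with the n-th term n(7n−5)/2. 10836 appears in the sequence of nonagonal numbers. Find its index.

56

Set n(7n−5)/2 = 10836, giving 7n² − 5n − 21672 = 0.
The discriminant is 25 + 56·10836 = 606841, and √606841 = 779.
So n = (5 + 779) / 14 = 784/14 = 56.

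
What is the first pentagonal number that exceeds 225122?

225622

Solve n(3n−1)/2 > 225122 for integer n.
The largest n with value ≤ 225122 is 387 (since 224460 ≤ 225122 < 225622), so the first above is n = 388, value 225622.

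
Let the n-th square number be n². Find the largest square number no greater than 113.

Solve n² ≤ 113 for integer n.
n = 10 gives 100 ≤ 113, while n = 11 gives 121 > 113; so the answer is 100.

100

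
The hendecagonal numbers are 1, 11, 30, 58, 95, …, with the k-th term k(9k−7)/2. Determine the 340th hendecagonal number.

519010

The 340th hendecagonal number is n(9n−7)/2 with n = 340.
340·(9·340 − 7)/2 = 340·3053/2 = 519010.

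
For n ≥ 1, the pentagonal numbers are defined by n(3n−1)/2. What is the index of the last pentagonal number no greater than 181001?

Solve n(3n−1)/2 ≤ 181001 for integer n.
n = 347 gives 180440 ≤ 181001, while n = 348 gives 181482 > 181001; so the answer is index 347.

347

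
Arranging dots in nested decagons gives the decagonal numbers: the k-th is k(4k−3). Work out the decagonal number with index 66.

66·(4·66 − 3) = 66·261 = 17226.

17226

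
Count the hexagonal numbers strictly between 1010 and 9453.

46

The n-th hexagonal number is n(2n−1).
Smallest index with value > 1010: n = 23 (giving 1035).
Largest index with value < 9453: n = 68 (giving 9180).
Indices 23 through 68: 46 terms.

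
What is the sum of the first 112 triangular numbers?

Σ i(i+1)/2 = (Σi² + Σi) / 2 over i = 1..112.
Σi = 6328 and Σi² = 474600.
(1·474600 + 1·6328) / 2 = 480928/2 = 240464.

240464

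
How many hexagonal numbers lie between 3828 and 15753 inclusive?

46

The n-th hexagonal number is n(2n−1).
Smallest index with value ≥ 3828: n = 44 (giving 3828).
Largest index with value ≤ 15753: n = 89 (giving 15753).
Indices 44 through 89: 46 terms.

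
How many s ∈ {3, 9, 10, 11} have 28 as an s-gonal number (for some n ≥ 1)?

1

s = 3: P(3, 7) = 28. ✓
s = 9: P(9, 3) = 24 and P(9, 4) = 46; 28 is not s-gonal.
s = 10: P(10, 3) = 27 and P(10, 4) = 52; 28 is not s-gonal.
s = 11: P(11, 2) = 11 and P(11, 3) = 30; 28 is not s-gonal.
Hits: s ∈ {3} → 1.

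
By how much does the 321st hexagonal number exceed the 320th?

1281

Consecutive hexagonal numbers differ by 4n − 3: here 4·321 − 3 = 1281.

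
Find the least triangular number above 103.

Solve n(n+1)/2 > 103 for integer n.
The largest n with value ≤ 103 is 13 (since 91 ≤ 103 < 105), so the first above is n = 14, value 105.

105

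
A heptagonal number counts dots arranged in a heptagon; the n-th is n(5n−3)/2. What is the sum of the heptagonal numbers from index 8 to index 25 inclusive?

Σ i(5i−3)/2 = (5Σi² − 3Σi) / 2 over i = 8..25.
Σi = 325 − 28 = 297 and Σi² = 5525 − 140 = 5385.
(5·5385 − 3·297) / 2 = 26034/2 = 13017.

13017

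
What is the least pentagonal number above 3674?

Solve n(3n−1)/2 > 3674 for integer n.
The largest n with value ≤ 3674 is 49 (since 3577 ≤ 3674 < 3725), so the first above is n = 50, value 3725.

3725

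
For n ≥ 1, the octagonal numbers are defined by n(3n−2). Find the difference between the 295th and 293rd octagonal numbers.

295·(3·295 − 2) = 260485 and 293·(3·293 − 2) = 256961.
Difference: 260485 − 256961 = 3524.

3524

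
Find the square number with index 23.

529

23² = 529.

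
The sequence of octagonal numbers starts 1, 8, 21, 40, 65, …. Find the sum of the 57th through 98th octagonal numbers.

768789

Σ i(3i−2) = 3Σi² − 2Σi over i = 57..98.
Σi = 4851 − 1596 = 3255 and Σi² = 318549 − 60116 = 258433.
3·258433 − 2·3255 = 768789.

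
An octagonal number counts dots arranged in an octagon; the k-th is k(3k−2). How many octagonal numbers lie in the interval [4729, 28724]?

58

The n-th octagonal number is n(3n−2).
Smallest index with value ≥ 4729: n = 41 (giving 4961).
Largest index with value ≤ 28724: n = 98 (giving 28616).
Indices 41 through 98: 58 terms.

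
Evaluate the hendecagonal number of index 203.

184730

203·(9·203 − 7)/2 = 203·1820/2 = 203·910 = 184730.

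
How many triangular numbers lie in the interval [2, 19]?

4

The n-th triangular number is n(n+1)/2.
Smallest index with value ≥ 2: n = 2 (giving 3).
Largest index with value ≤ 19: n = 5 (giving 15).
Indices 2 through 5: 4 terms.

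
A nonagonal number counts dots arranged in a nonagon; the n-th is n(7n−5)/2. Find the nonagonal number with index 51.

8976

The 51st nonagonal number is n(7n−5)/2 with n = 51.
51·(7·51 − 5)/2 = 51·352/2 = 51·176 = 8976.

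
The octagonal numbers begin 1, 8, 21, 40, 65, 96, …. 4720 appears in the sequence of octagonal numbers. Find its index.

40

Set n(3n−2) = 4720, giving 3n² − 2n − 4720 = 0.
The discriminant is 4 + 12·4720 = 56644, and √56644 = 238.
So n = (2 + 238) / 6 = 240/6 = 40.
Check: 40·(3·40 − 2) = 4720. ✓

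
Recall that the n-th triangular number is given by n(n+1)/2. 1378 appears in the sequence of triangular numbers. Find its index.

52

Set n(n+1)/2 = 1378, giving n² + n − 2756 = 0.
The discriminant is 1 + 8·1378 = 11025, and √11025 = 105.
So n = (-1 + 105) / 2 = 104/2 = 52.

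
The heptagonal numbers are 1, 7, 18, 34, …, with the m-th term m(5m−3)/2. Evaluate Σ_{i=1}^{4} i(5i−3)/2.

Σ i(5i−3)/2 = (5Σi² − 3Σi) / 2 over i = 1..4.
Σi = 10 and Σi² = 30.
(5·30 − 3·10) / 2 = 120/2 = 60.

60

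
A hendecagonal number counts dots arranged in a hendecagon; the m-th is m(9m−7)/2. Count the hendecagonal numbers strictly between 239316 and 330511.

40

The n-th hendecagonal number is n(9n−7)/2.
Smallest index with value > 239316: n = 232 (giving 241396).
Largest index with value < 330511: n = 271 (giving 329536).
Indices 232 through 271: 40 terms.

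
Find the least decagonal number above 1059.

Solve n(4n−3) > 1059 for integer n.
The largest n with value ≤ 1059 is 16 (since 976 ≤ 1059 < 1105), so the first above is n = 17, value 1105.

1105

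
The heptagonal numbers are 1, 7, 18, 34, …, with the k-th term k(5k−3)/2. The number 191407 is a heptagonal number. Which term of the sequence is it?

277

Set n(5n−3)/2 = 191407, giving 5n² − 3n − 382814 = 0.
So n = (3 + 2767) / 10 = 2770/10 = 277.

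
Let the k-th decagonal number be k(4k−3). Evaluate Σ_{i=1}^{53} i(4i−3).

199863

Σ i(4i−3) = 4Σi² − 3Σi over i = 1..53.
Σi = 1431 and Σi² = 51039.
4·51039 − 3·1431 = 199863.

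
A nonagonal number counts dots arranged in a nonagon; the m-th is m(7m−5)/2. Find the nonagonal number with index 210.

The 210th nonagonal number is n(7n−5)/2 with n = 210.
210·(7·210 − 5)/2 = 210·1465/2 = 153825.

153825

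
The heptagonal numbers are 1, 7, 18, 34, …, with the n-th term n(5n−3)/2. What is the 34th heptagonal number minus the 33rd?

Consecutive heptagonal numbers differ by 5n − 4: here 5·34 − 4 = 166.

166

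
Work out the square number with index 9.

81

The 9th square number is n² with n = 9.
9² = 81.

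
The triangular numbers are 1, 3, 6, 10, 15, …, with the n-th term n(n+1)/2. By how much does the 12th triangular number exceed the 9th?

12·13/2 = 78 and 9·10/2 = 45.
Difference: 78 − 45 = 33.

33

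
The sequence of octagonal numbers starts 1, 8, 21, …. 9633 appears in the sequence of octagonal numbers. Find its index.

57

Set n(3n−2) = 9633, giving 3n² − 2n − 9633 = 0.
The discriminant is 4 + 12·9633 = 115600, and √115600 = 340.
So n = (2 + 340) / 6 = 342/6 = 57.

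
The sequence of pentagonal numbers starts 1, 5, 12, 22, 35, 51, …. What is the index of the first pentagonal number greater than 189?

12

Solve n(3n−1)/2 > 189 for integer n.
The largest n with value ≤ 189 is 11 (since 176 ≤ 189 < 210), so the first above is n = 12, value 210.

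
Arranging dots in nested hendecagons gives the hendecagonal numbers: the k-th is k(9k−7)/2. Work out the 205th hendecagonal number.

The 205th hendecagonal number is n(9n−7)/2 with n = 205.
205·(9·205 − 7)/2 = 205·1838/2 = 205·919 = 188395.

188395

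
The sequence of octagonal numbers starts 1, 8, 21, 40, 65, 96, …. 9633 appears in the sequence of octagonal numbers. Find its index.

Set n(3n−2) = 9633, giving 3n² − 2n − 9633 = 0.
So n = (2 + 340) / 6 = 342/6 = 57.

57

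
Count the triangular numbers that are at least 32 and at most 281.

The n-th triangular number is n(n+1)/2.
Smallest index with value ≥ 32: n = 8 (giving 36).
Largest index with value ≤ 281: n = 23 (giving 276).
Indices 8 through 23: 16 terms.

16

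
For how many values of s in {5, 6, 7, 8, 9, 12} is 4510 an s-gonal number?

1

s = 5: P(5, 55) = 4510. ✓
s = 6: P(6, 47) = 4371 and P(6, 48) = 4560; 4510 is not s-gonal.
s = 7: P(7, 42) = 4347 and P(7, 43) = 4558; 4510 is not s-gonal.
s = 8: P(8, 39) = 4485 and P(8, 40) = 4720; 4510 is not s-gonal.
s = 9: P(9, 36) = 4446 and P(9, 37) = 4699; 4510 is not s-gonal.
s = 12: P(12, 30) = 4380 and P(12, 31) = 4681; 4510 is not s-gonal.
Hits: s ∈ {5} → 1.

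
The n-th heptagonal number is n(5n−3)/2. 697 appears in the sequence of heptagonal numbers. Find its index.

Set n(5n−3)/2 = 697, giving 5n² − 3n − 1394 = 0.
So n = (3 + 167) / 10 = 170/10 = 17.

17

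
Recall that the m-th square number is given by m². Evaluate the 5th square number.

25

The 5th square number is n² with n = 5.
5² = 25.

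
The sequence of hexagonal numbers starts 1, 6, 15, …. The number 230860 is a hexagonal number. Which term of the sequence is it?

Set n(2n−1) = 230860, giving 2n² − n − 230860 = 0.
The discriminant is 1 + 8·230860 = 1846881, and √1846881 = 1359.
So n = (1 + 1359) / 4 = 1360/4 = 340.

340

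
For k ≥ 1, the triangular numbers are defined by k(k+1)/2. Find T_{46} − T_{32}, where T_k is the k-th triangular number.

46·47/2 = 1081 and 32·33/2 = 528.
Difference: 1081 − 528 = 553.

553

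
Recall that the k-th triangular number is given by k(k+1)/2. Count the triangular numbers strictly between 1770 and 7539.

63

The n-th triangular number is n(n+1)/2.
Smallest index with value > 1770: n = 60 (giving 1830).
Largest index with value < 7539: n = 122 (giving 7503).
Indices 60 through 122: 63 terms.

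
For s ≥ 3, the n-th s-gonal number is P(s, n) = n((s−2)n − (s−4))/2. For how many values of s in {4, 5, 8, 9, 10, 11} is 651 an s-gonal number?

s = 4: P(4, 25) = 625 and P(4, 26) = 676; 651 is not s-gonal.
s = 5: P(5, 21) = 651. ✓
s = 8: P(8, 15) = 645 and P(8, 16) = 736; 651 is not s-gonal.
s = 9: P(9, 14) = 651. ✓
s = 10: P(10, 13) = 637 and P(10, 14) = 742; 651 is not s-gonal.
s = 11: P(11, 12) = 606 and P(11, 13) = 715; 651 is not s-gonal.
Hits: s ∈ {5, 9} → 2.

2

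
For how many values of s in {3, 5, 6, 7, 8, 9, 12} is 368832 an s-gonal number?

1

s = 3: P(3, 858) = 368511 and P(3, 859) = 369370; 368832 is not s-gonal.
s = 5: P(5, 496) = 368776 and P(5, 497) = 370265; 368832 is not s-gonal.
s = 6: P(6, 429) = 367653 and P(6, 430) = 369370; 368832 is not s-gonal.
s = 7: P(7, 384) = 368064 and P(7, 385) = 369985; 368832 is not s-gonal.
s = 8: P(8, 350) = 366800 and P(8, 351) = 368901; 368832 is not s-gonal.
s = 9: P(9, 324) = 366606 and P(9, 325) = 368875; 368832 is not s-gonal.
s = 12: P(12, 272) = 368832. ✓
Hits: s ∈ {12} → 1.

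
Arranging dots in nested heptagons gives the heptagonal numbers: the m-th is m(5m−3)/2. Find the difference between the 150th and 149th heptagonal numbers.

746

Consecutive heptagonal numbers differ by 5n − 4: here 5·150 − 4 = 746.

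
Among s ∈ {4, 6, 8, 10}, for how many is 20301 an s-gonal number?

1

s = 4: P(4, 142) = 20164 and P(4, 143) = 20449; 20301 is not s-gonal.
s = 6: P(6, 101) = 20301. ✓
s = 8: P(8, 82) = 20008 and P(8, 83) = 20501; 20301 is not s-gonal.
s = 10: P(10, 71) = 19951 and P(10, 72) = 20520; 20301 is not s-gonal.
Hits: s ∈ {6} → 1.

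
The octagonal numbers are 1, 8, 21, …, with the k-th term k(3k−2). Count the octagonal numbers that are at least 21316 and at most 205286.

The n-th octagonal number is n(3n−2).
Smallest index with value ≥ 21316: n = 85 (giving 21505).
Largest index with value ≤ 205286: n = 261 (giving 203841).
Indices 85 through 261: 177 terms.

177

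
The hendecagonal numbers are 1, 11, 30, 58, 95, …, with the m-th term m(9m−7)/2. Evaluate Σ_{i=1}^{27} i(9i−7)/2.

29862

Σ i(9i−7)/2 = (9Σi² − 7Σi) / 2 over i = 1..27.
Σi = 378 and Σi² = 6930.
(9·6930 − 7·378) / 2 = 59724/2 = 29862.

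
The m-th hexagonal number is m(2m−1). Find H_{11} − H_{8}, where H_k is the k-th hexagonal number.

111

11·(2·11 − 1) = 231 and 8·(2·8 − 1) = 120.
Difference: 231 − 120 = 111.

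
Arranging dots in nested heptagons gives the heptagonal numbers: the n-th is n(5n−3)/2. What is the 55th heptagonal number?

7480

The 55th heptagonal number is n(5n−3)/2 with n = 55.
55·(5·55 − 3)/2 = 55·272/2 = 55·136 = 7480.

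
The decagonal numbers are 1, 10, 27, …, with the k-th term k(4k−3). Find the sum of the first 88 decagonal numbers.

912428

Σ i(4i−3) = 4Σi² − 3Σi over i = 1..88.
Σi = 3916 and Σi² = 231044.
4·231044 − 3·3916 = 912428.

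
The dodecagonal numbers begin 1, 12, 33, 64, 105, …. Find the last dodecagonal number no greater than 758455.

Solve n(5n−4) ≤ 758455 for integer n.
n = 389 gives 755049 ≤ 758455, while n = 390 gives 758940 > 758455; so the answer is 755049.

755049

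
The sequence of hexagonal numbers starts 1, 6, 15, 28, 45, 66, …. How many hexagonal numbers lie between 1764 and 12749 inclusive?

51

The n-th hexagonal number is n(2n−1).
Smallest index with value ≥ 1764: n = 30 (giving 1770).
Largest index with value ≤ 12749: n = 80 (giving 12720).
Indices 30 through 80: 51 terms.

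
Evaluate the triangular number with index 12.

78

The 12th triangular number is n(n+1)/2 with n = 12.
12·13/2 = 156/2 = 78.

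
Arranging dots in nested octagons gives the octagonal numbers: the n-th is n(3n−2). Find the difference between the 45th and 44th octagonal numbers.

265

Consecutive octagonal numbers differ by 6n − 5: here 6·45 − 5 = 265.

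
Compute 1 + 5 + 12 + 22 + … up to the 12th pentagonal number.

Σ i(3i−1)/2 = (3Σi² − Σi) / 2 over i = 1..12.
Σi = 78 and Σi² = 650.
(3·650 − 1·78) / 2 = 1872/2 = 936.

936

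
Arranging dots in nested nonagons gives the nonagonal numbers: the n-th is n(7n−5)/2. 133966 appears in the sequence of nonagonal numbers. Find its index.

Set n(7n−5)/2 = 133966, giving 7n² − 5n − 267932 = 0.
The discriminant is 25 + 56·133966 = 7502121, and √7502121 = 2739.
So n = (5 + 2739) / 14 = 2744/14 = 196.

196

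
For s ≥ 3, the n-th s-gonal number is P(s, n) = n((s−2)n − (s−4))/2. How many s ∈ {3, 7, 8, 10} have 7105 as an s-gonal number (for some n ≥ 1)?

s = 3: P(3, 118) = 7021 and P(3, 119) = 7140; 7105 is not s-gonal.
s = 7: P(7, 53) = 6943 and P(7, 54) = 7209; 7105 is not s-gonal.
s = 8: P(8, 49) = 7105. ✓
s = 10: P(10, 42) = 6930 and P(10, 43) = 7267; 7105 is not s-gonal.
Hits: s ∈ {8} → 1.

1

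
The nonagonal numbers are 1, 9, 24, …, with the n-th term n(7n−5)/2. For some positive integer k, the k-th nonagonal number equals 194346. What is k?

236

Set n(7n−5)/2 = 194346, giving 7n² − 5n − 388692 = 0.
The discriminant is 25 + 56·194346 = 10883401, and √10883401 = 3299.
So n = (5 + 3299) / 14 = 3304/14 = 236.
Check: 236·(7·236 − 5)/2 = 194346. ✓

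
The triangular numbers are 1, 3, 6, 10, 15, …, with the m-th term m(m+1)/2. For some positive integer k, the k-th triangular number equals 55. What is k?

Set n(n+1)/2 = 55, giving n² + n − 110 = 0.
The discriminant is 1 + 8·55 = 441, and √441 = 21.
So n = (-1 + 21) / 2 = 20/2 = 10.
Check: 10·11/2 = 55. ✓

10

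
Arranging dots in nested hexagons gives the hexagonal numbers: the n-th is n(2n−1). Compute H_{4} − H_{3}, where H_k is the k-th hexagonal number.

13

Consecutive hexagonal numbers differ by 4n − 3: here 4·4 − 3 = 13.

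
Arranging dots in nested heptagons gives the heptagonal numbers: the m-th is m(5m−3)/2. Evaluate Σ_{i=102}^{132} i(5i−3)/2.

1061657

Σ i(5i−3)/2 = (5Σi² − 3Σi) / 2 over i = 102..132.
Σi = 8778 − 5151 = 3627 and Σi² = 775390 − 348551 = 426839.
(5·426839 − 3·3627) / 2 = 2123314/2 = 1061657.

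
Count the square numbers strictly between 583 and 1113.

The n-th square number is n².
Smallest index with value > 583: n = 25 (giving 625).
Largest index with value < 1113: n = 33 (giving 1089).
Indices 25 through 33: 9 terms.

9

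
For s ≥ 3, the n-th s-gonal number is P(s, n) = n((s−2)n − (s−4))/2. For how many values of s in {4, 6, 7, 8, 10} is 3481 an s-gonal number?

s = 4: P(4, 59) = 3481. ✓
s = 6: P(6, 41) = 3321 and P(6, 42) = 3486; 3481 is not s-gonal.
s = 7: P(7, 37) = 3367 and P(7, 38) = 3553; 3481 is not s-gonal.
s = 8: P(8, 34) = 3400 and P(8, 35) = 3605; 3481 is not s-gonal.
s = 10: P(10, 29) = 3277 and P(10, 30) = 3510; 3481 is not s-gonal.
Hits: s ∈ {4} → 1.

1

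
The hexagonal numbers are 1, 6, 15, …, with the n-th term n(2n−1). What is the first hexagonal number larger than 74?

91

Solve n(2n−1) > 74 for integer n.
The largest n with value ≤ 74 is 6 (since 66 ≤ 74 < 91), so the first above is n = 7, value 91.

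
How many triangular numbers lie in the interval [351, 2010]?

37

The n-th triangular number is n(n+1)/2.
Smallest index with value ≥ 351: n = 26 (giving 351).
Largest index with value ≤ 2010: n = 62 (giving 1953).
Indices 26 through 62: 37 terms.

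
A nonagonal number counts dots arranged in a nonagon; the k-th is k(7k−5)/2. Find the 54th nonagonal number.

10071

The 54th nonagonal number is n(7n−5)/2 with n = 54.
54·(7·54 − 5)/2 = 54·373/2 = 10071.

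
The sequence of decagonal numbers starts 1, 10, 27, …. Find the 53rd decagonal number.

11077

The 53rd decagonal number is n(4n−3) with n = 53.
53·(4·53 − 3) = 53·209 = 11077.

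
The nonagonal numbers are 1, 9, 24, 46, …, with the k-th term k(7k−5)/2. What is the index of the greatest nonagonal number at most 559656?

Solve n(7n−5)/2 ≤ 559656 for integer n.
n = 400 gives 559000 ≤ 559656, while n = 401 gives 561801 > 559656; so the answer is index 400.

400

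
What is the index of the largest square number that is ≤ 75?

Solve n² ≤ 75 for integer n.
n = 8 gives 64 ≤ 75, while n = 9 gives 81 > 75; so the answer is index 8.

8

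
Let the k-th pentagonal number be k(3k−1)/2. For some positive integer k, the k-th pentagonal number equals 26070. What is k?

132

Set n(3n−1)/2 = 26070, giving 3n² − n − 52140 = 0.
So n = (1 + 791) / 6 = 792/6 = 132.
Check: 132·(3·132 − 1)/2 = 26070. ✓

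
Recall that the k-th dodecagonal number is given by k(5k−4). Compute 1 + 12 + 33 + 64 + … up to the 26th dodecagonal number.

29601

Σ i(5i−4) = 5Σi² − 4Σi over i = 1..26.
Σi = 351 and Σi² = 6201.
5·6201 − 4·351 = 29601.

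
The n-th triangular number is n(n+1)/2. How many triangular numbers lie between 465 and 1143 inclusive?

The n-th triangular number is n(n+1)/2.
Smallest index with value ≥ 465: n = 30 (giving 465).
Largest index with value ≤ 1143: n = 47 (giving 1128).
Indices 30 through 47: 18 terms.

18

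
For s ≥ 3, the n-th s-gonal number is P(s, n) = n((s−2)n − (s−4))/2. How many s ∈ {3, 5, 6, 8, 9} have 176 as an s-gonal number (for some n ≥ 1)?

2

s = 3: P(3, 18) = 171 and P(3, 19) = 190; 176 is not s-gonal.
s = 5: P(5, 11) = 176. ✓
s = 6: P(6, 9) = 153 and P(6, 10) = 190; 176 is not s-gonal.
s = 8: P(8, 8) = 176. ✓
s = 9: P(9, 7) = 154 and P(9, 8) = 204; 176 is not s-gonal.
Hits: s ∈ {5, 8} → 2.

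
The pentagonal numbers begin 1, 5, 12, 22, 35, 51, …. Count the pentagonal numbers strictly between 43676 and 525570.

422

The n-th pentagonal number is n(3n−1)/2.
Smallest index with value > 43676: n = 171 (giving 43776).
Largest index with value < 525570: n = 592 (giving 525400).
Indices 171 through 592: 422 terms.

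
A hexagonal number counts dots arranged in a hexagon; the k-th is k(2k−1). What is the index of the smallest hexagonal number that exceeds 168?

Solve n(2n−1) > 168 for integer n.
The largest n with value ≤ 168 is 9 (since 153 ≤ 168 < 190), so the first above is n = 10, value 190.

10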